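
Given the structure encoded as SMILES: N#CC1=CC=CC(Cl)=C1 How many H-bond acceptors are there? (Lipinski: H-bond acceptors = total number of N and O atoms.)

N atoms: 1; O atoms: 0.
Lipinski HBA = 1 + 0 = 1.

1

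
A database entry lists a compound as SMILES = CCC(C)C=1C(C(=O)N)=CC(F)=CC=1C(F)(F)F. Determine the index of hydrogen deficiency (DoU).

5

Degree of unsaturation = (number of rings) + (number of π bonds).
Ring closures in the SMILES: 1.
π bonds: 4 double bonds (each 1 DoU) → 4 DoU from unsaturation.
Total DoU = 1 + 4 = 5.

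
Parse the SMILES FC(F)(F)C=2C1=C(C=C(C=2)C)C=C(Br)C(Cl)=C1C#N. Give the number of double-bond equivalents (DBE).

9

Molecular formula: C13H6BrClF3N.
DoU = (2C + 2 + N − H − X) / 2, where X is the halogen count and O/S are ignored.
    = (2·13 + 2 + 1 − 6 − 5) / 2 = 18 / 2 = 9.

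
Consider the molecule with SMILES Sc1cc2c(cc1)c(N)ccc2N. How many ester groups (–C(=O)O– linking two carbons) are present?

0

Scan the SMILES for the ester motif — none present.
Groups that are present: 2 primary amine, 1 thiol.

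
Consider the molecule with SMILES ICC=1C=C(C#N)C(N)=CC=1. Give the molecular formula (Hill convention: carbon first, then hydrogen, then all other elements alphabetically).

C8H7IN2

Walk through each heavy atom and fill implicit hydrogens from standard valence (C 4, N 3, O 2, S 2, halogen 1):
  atom 1: I (halogen, monovalent) → 0 H
  atom 2: C, bond orders sum to 2 (valence 4) → 2 H
  atom 3: C, bond orders sum to 4 (valence 4) → 0 H
  atom 4: C, bond orders sum to 3 (valence 4) → 1 H
  atom 5: C, bond orders sum to 4 (valence 4) → 0 H
  atom 6: C, bond orders sum to 4 (valence 4) → 0 H
  atom 7: N, bond orders sum to 3 (valence 3) → 0 H
  atom 8: C, bond orders sum to 4 (valence 4) → 0 H
  atom 9: N, bond orders sum to 1 (valence 3) → 2 H
  atom 10: C, bond orders sum to 3 (valence 4) → 1 H
  atom 11: C, bond orders sum to 3 (valence 4) → 1 H
Totals → C:8, H:7, I:1, N:2.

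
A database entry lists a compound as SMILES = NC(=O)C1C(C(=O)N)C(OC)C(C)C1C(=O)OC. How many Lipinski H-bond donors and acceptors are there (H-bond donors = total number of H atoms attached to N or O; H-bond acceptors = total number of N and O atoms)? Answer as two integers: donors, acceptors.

Donors: find every N or O and count the H atoms it carries.
  atom 1 (N): bond orders sum to 1 → 2 H
  atom 3 (O): bond orders sum to 2 → 0 H
  atom 7 (O): bond orders sum to 2 → 0 H
  atom 8 (N): bond orders sum to 1 → 2 H
  atom 10 (O): bond orders sum to 2 → 0 H
  atom 16 (O): bond orders sum to 2 → 0 H
  atom 17 (O): bond orders sum to 2 → 0 H
Lipinski HBD = 4.
Acceptors: N atoms = 2, O atoms = 5 → HBA = 7.

4, 7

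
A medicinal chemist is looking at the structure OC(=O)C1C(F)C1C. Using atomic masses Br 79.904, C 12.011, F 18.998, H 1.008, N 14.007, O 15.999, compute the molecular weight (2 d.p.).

118.11 g/mol

First, the molecular formula is C5H7FO2 (counting implicit H from valence).
  C: 5 × 12.011 = 60.055
  F: 1 × 18.998 = 18.998
  H: 7 × 1.008 = 7.056
  O: 2 × 15.999 = 31.998
Sum: 5×12.011 + 1×18.998 + 7×1.008 + 2×15.999 = 118.107 → 118.11 g/mol.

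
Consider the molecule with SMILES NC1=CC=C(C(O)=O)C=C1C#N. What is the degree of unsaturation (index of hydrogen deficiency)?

Degree of unsaturation = (number of rings) + (number of π bonds).
Ring closures in the SMILES: 1.
π bonds: 4 double bonds (each 1 DoU), 1 triple bond (each 2 DoU) → 6 DoU from unsaturation.
Total DoU = 1 + 6 = 7.

7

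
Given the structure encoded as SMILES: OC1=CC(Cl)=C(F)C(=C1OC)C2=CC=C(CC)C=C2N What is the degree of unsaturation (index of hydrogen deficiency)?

8

Degree of unsaturation = (number of rings) + (number of π bonds).
Ring closures in the SMILES: 2.
π bonds: 6 double bonds (each 1 DoU) → 6 DoU from unsaturation.
Total DoU = 2 + 6 = 8.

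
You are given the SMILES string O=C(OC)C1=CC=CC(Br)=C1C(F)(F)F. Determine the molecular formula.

C9H6BrF3O2

Walk through each heavy atom and fill implicit hydrogens from standard valence (C 4, N 3, O 2, S 2, halogen 1):
  atom 1: O, bond orders sum to 2 (valence 2) → 0 H
  atom 2: C, bond orders sum to 4 (valence 4) → 0 H
  atom 3: O, bond orders sum to 2 (valence 2) → 0 H
  atom 4: C, bond orders sum to 1 (valence 4) → 3 H
  atom 5: C, bond orders sum to 4 (valence 4) → 0 H
  atom 6: C, bond orders sum to 3 (valence 4) → 1 H
  atom 7: C, bond orders sum to 3 (valence 4) → 1 H
  atom 8: C, bond orders sum to 3 (valence 4) → 1 H
  atom 9: C, bond orders sum to 4 (valence 4) → 0 H
  atom 10: Br (halogen, monovalent) → 0 H
  atom 11: C, bond orders sum to 4 (valence 4) → 0 H
  atom 12: C, bond orders sum to 4 (valence 4) → 0 H
  atom 13: F (halogen, monovalent) → 0 H
  atom 14: F (halogen, monovalent) → 0 H
  atom 15: F (halogen, monovalent) → 0 H
Totals → C:9, H:6, Br:1, F:3, O:2.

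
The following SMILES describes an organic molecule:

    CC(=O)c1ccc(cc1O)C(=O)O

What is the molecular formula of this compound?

C9H8O4

Walk through each heavy atom and fill implicit hydrogens from standard valence (C 4, N 3, O 2, S 2, halogen 1); for lowercase aromatic atoms, an aromatic c carries 1 H when it has two neighbours and 0 H with three, and aromatic n carries 0 H:
  atom 1: C, bond orders sum to 1 (valence 4) → 3 H
  atom 2: C, bond orders sum to 4 (valence 4) → 0 H
  atom 3: O, bond orders sum to 2 (valence 2) → 0 H
  atom 4: aromatic c, 3 neighbours → 0 H
  atom 5: aromatic c, 2 neighbours → 1 H
  atom 6: aromatic c, 2 neighbours → 1 H
  atom 7: aromatic c, 3 neighbours → 0 H
  atom 8: aromatic c, 2 neighbours → 1 H
  atom 9: aromatic c, 3 neighbours → 0 H
  atom 10: O, bond orders sum to 1 (valence 2) → 1 H
  atom 11: C, bond orders sum to 4 (valence 4) → 0 H
  atom 12: O, bond orders sum to 2 (valence 2) → 0 H
  atom 13: O, bond orders sum to 1 (valence 2) → 1 H
Totals → C:9, H:8, O:4.
In Hill order: C9H8O4.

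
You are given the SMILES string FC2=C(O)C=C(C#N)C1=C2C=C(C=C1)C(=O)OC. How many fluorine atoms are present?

1

Scan the SMILES for F atoms (remember two-letter symbols like Cl and Br are single atoms).
Fluorine count: 1.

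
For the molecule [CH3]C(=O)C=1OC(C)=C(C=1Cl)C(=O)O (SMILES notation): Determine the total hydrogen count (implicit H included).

7

Walk through each heavy atom and fill implicit hydrogens from standard valence (C 4, N 3, O 2, S 2, halogen 1):
  atom 1: C with explicit H count 3
  atom 2: C, bond orders sum to 4 (valence 4) → 0 H
  atom 3: O, bond orders sum to 2 (valence 2) → 0 H
  atom 4: C, bond orders sum to 4 (valence 4) → 0 H
  atom 5: O, bond orders sum to 2 (valence 2) → 0 H
  atom 6: C, bond orders sum to 4 (valence 4) → 0 H
  atom 7: C, bond orders sum to 1 (valence 4) → 3 H
  atom 8: C, bond orders sum to 4 (valence 4) → 0 H
  atom 9: C, bond orders sum to 4 (valence 4) → 0 H
  atom 10: Cl (halogen, monovalent) → 0 H
  atom 11: C, bond orders sum to 4 (valence 4) → 0 H
  atom 12: O, bond orders sum to 2 (valence 2) → 0 H
  atom 13: O, bond orders sum to 1 (valence 2) → 1 H
Total hydrogens: 7.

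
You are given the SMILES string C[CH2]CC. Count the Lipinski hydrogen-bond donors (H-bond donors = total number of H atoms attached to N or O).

Donors: find every N or O and count the H atoms it carries.
  (no N or O atoms present)
Lipinski HBD = 0.

0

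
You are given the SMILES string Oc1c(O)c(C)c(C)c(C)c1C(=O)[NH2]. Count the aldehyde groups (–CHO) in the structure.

Scan the SMILES for the aldehyde motif — none present.
Groups that are present: 1 amide, 2 hydroxyl.

0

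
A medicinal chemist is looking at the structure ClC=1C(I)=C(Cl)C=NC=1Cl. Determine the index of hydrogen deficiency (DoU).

4

Molecular formula: C5HCl3IN.
DoU = (2C + 2 + N − H − X) / 2, where X is the halogen count and O/S are ignored.
    = (2·5 + 2 + 1 − 1 − 4) / 2 = 8 / 2 = 4.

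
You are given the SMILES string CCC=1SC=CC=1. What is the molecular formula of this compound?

C6H8S

Walk through each heavy atom and fill implicit hydrogens from standard valence (C 4, N 3, O 2, S 2, halogen 1):
  atom 1: C, bond orders sum to 1 (valence 4) → 3 H
  atom 2: C, bond orders sum to 2 (valence 4) → 2 H
  atom 3: C, bond orders sum to 4 (valence 4) → 0 H
  atom 4: S, bond orders sum to 2 (valence 2) → 0 H
  atom 5: C, bond orders sum to 3 (valence 4) → 1 H
  atom 6: C, bond orders sum to 3 (valence 4) → 1 H
  atom 7: C, bond orders sum to 3 (valence 4) → 1 H
Totals → C:6, H:8, S:1.
In Hill order: C6H8S.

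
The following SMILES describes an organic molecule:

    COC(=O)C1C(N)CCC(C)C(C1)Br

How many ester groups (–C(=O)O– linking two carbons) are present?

1

The ester motif appears at heavy-atom position 3 in the SMILES.
Other groups present: 1 primary amine.
Ester count: 1.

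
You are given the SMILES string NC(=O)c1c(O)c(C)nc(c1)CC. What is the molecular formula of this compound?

Walk through each heavy atom and fill implicit hydrogens from standard valence (C 4, N 3, O 2, S 2, halogen 1); for lowercase aromatic atoms, an aromatic c carries 1 H when it has two neighbours and 0 H with three, and aromatic n carries 0 H:
  atom 1: N, bond orders sum to 1 (valence 3) → 2 H
  atom 2: C, bond orders sum to 4 (valence 4) → 0 H
  atom 3: O, bond orders sum to 2 (valence 2) → 0 H
  atom 4: aromatic c, 3 neighbours → 0 H
  atom 5: aromatic c, 3 neighbours → 0 H
  atom 6: O, bond orders sum to 1 (valence 2) → 1 H
  atom 7: aromatic c, 3 neighbours → 0 H
  atom 8: C, bond orders sum to 1 (valence 4) → 3 H
  atom 9: aromatic n, 2 neighbours → 0 H
  atom 10: aromatic c, 3 neighbours → 0 H
  atom 11: aromatic c, 2 neighbours → 1 H
  atom 12: C, bond orders sum to 2 (valence 4) → 2 H
  atom 13: C, bond orders sum to 1 (valence 4) → 3 H
Totals → C:9, H:12, N:2, O:2.

C9H12N2O2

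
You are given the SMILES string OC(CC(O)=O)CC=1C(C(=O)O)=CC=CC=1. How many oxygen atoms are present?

5

Scan the SMILES for O atoms (remember two-letter symbols like Cl and Br are single atoms).
Oxygen count: 5.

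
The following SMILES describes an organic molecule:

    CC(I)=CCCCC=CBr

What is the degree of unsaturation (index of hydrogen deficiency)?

2

Molecular formula: C8H12BrI.
DoU = (2C + 2 + N − H − X) / 2, where X is the halogen count and O/S are ignored.
    = (2·8 + 2 + 0 − 12 − 2) / 2 = 4 / 2 = 2.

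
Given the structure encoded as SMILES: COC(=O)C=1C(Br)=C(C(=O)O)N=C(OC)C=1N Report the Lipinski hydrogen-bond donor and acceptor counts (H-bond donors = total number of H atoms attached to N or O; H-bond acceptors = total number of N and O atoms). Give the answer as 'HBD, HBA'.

3, 7

Donors: find every N or O and count the H atoms it carries.
  atom 2 (O): bond orders sum to 2 → 0 H
  atom 4 (O): bond orders sum to 2 → 0 H
  atom 10 (O): bond orders sum to 2 → 0 H
  atom 11 (O): bond orders sum to 1 → 1 H
  atom 12 (N): bond orders sum to 3 → 0 H
  atom 14 (O): bond orders sum to 2 → 0 H
  atom 17 (N): bond orders sum to 1 → 2 H
Lipinski HBD = 3.
Acceptors: N atoms = 2, O atoms = 5 → HBA = 7.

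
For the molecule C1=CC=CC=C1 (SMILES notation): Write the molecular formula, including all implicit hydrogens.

Walk through each heavy atom and fill implicit hydrogens from standard valence (C 4, N 3, O 2, S 2, halogen 1):
  atom 1: C, bond orders sum to 3 (valence 4) → 1 H
  atom 2: C, bond orders sum to 3 (valence 4) → 1 H
  atom 3: C, bond orders sum to 3 (valence 4) → 1 H
  atom 4: C, bond orders sum to 3 (valence 4) → 1 H
  atom 5: C, bond orders sum to 3 (valence 4) → 1 H
  atom 6: C, bond orders sum to 3 (valence 4) → 1 H
Totals → C:6, H:6.

C6H6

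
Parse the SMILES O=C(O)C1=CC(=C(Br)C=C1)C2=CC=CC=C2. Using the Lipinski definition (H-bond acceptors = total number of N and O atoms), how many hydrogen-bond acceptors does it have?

N atoms: 0; O atoms: 2.
Lipinski HBA = 0 + 2 = 2.

2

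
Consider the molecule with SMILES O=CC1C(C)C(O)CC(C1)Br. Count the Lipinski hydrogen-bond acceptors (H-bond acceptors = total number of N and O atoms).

N atoms: 0; O atoms: 2.
Lipinski HBA = 0 + 2 = 2.

2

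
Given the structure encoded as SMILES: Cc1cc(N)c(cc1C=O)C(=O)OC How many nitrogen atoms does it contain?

1

Scan the SMILES for N atoms (remember two-letter symbols like Cl and Br are single atoms).
Nitrogen count: 1.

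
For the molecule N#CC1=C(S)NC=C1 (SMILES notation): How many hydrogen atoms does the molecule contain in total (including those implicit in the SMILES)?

4

Walk through each heavy atom and fill implicit hydrogens from standard valence (C 4, N 3, O 2, S 2, halogen 1):
  atom 1: N, bond orders sum to 3 (valence 3) → 0 H
  atom 2: C, bond orders sum to 4 (valence 4) → 0 H
  atom 3: C, bond orders sum to 4 (valence 4) → 0 H
  atom 4: C, bond orders sum to 4 (valence 4) → 0 H
  atom 5: S, bond orders sum to 1 (valence 2) → 1 H
  atom 6: N, bond orders sum to 2 (valence 3) → 1 H
  atom 7: C, bond orders sum to 3 (valence 4) → 1 H
  atom 8: C, bond orders sum to 3 (valence 4) → 1 H
Total hydrogens: 4.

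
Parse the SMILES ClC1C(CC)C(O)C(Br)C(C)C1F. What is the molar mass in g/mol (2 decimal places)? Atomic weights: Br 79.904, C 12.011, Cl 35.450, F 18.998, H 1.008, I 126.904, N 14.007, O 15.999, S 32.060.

First, the molecular formula is C9H15BrClFO (counting implicit H from valence).
  Br: 1 × 79.904 = 79.904
  C: 9 × 12.011 = 108.099
  Cl: 1 × 35.450 = 35.450
  F: 1 × 18.998 = 18.998
  H: 15 × 1.008 = 15.120
  O: 1 × 15.999 = 15.999
Sum: 1×79.904 + 9×12.011 + 1×35.450 + 1×18.998 + 15×1.008 + 1×15.999 = 273.570 → 273.57 g/mol.

273.57 g/mol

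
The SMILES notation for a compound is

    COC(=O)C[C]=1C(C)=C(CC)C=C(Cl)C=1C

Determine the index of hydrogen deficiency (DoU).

Molecular formula: C13H17ClO2.
DoU = (2C + 2 + N − H − X) / 2, where X is the halogen count and O/S are ignored.
    = (2·13 + 2 + 0 − 17 − 1) / 2 = 10 / 2 = 5.

5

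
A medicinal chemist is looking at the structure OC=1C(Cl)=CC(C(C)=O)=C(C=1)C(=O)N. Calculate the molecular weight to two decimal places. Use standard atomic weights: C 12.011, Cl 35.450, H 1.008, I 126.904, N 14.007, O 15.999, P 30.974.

213.62 g/mol

First, the molecular formula is C9H8ClNO3 (counting implicit H from valence).
  C: 9 × 12.011 = 108.099
  Cl: 1 × 35.450 = 35.450
  H: 8 × 1.008 = 8.064
  N: 1 × 14.007 = 14.007
  O: 3 × 15.999 = 47.997
Sum: 9×12.011 + 1×35.450 + 8×1.008 + 1×14.007 + 3×15.999 = 213.617 → 213.62 g/mol.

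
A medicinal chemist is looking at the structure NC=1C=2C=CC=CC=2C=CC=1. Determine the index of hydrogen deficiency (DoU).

7

Molecular formula: C10H9N.
DoU = (2C + 2 + N − H − X) / 2, where X is the halogen count and O/S are ignored.
    = (2·10 + 2 + 1 − 9 − 0) / 2 = 14 / 2 = 7.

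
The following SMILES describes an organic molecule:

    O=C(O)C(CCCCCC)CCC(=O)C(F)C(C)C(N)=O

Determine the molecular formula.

Walk through each heavy atom and fill implicit hydrogens from standard valence (C 4, N 3, O 2, S 2, halogen 1):
  atom 1: O, bond orders sum to 2 (valence 2) → 0 H
  atom 2: C, bond orders sum to 4 (valence 4) → 0 H
  atom 3: O, bond orders sum to 1 (valence 2) → 1 H
  atom 4: C, bond orders sum to 3 (valence 4) → 1 H
  atom 5: C, bond orders sum to 2 (valence 4) → 2 H
  atom 6: C, bond orders sum to 2 (valence 4) → 2 H
  atom 7: C, bond orders sum to 2 (valence 4) → 2 H
  atom 8: C, bond orders sum to 2 (valence 4) → 2 H
  atom 9: C, bond orders sum to 2 (valence 4) → 2 H
  atom 10: C, bond orders sum to 1 (valence 4) → 3 H
  atom 11: C, bond orders sum to 2 (valence 4) → 2 H
  atom 12: C, bond orders sum to 2 (valence 4) → 2 H
  atom 13: C, bond orders sum to 4 (valence 4) → 0 H
  atom 14: O, bond orders sum to 2 (valence 2) → 0 H
  atom 15: C, bond orders sum to 3 (valence 4) → 1 H
  atom 16: F (halogen, monovalent) → 0 H
  atom 17: C, bond orders sum to 3 (valence 4) → 1 H
  atom 18: C, bond orders sum to 1 (valence 4) → 3 H
  atom 19: C, bond orders sum to 4 (valence 4) → 0 H
  atom 20: N, bond orders sum to 1 (valence 3) → 2 H
  atom 21: O, bond orders sum to 2 (valence 2) → 0 H
Totals → C:15, H:26, F:1, N:1, O:4.

C15H26FNO4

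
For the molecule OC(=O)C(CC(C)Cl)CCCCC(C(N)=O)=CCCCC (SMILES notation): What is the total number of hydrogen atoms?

28

Walk through each heavy atom and fill implicit hydrogens from standard valence (C 4, N 3, O 2, S 2, halogen 1):
  atom 1: O, bond orders sum to 1 (valence 2) → 1 H
  atom 2: C, bond orders sum to 4 (valence 4) → 0 H
  atom 3: O, bond orders sum to 2 (valence 2) → 0 H
  atom 4: C, bond orders sum to 3 (valence 4) → 1 H
  atom 5: C, bond orders sum to 2 (valence 4) → 2 H
  atom 6: C, bond orders sum to 3 (valence 4) → 1 H
  atom 7: C, bond orders sum to 1 (valence 4) → 3 H
  atom 8: Cl (halogen, monovalent) → 0 H
  atom 9: C, bond orders sum to 2 (valence 4) → 2 H
  atom 10: C, bond orders sum to 2 (valence 4) → 2 H
  atom 11: C, bond orders sum to 2 (valence 4) → 2 H
  atom 12: C, bond orders sum to 2 (valence 4) → 2 H
  atom 13: C, bond orders sum to 4 (valence 4) → 0 H
  atom 14: C, bond orders sum to 4 (valence 4) → 0 H
  atom 15: N, bond orders sum to 1 (valence 3) → 2 H
  atom 16: O, bond orders sum to 2 (valence 2) → 0 H
  atom 17: C, bond orders sum to 3 (valence 4) → 1 H
  atom 18: C, bond orders sum to 2 (valence 4) → 2 H
  atom 19: C, bond orders sum to 2 (valence 4) → 2 H
  atom 20: C, bond orders sum to 2 (valence 4) → 2 H
  atom 21: C, bond orders sum to 1 (valence 4) → 3 H
Total hydrogens: 28.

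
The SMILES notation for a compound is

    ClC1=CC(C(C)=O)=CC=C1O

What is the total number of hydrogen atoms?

7

Walk through each heavy atom and fill implicit hydrogens from standard valence (C 4, N 3, O 2, S 2, halogen 1):
  atom 1: Cl (halogen, monovalent) → 0 H
  atom 2: C, bond orders sum to 4 (valence 4) → 0 H
  atom 3: C, bond orders sum to 3 (valence 4) → 1 H
  atom 4: C, bond orders sum to 4 (valence 4) → 0 H
  atom 5: C, bond orders sum to 4 (valence 4) → 0 H
  atom 6: C, bond orders sum to 1 (valence 4) → 3 H
  atom 7: O, bond orders sum to 2 (valence 2) → 0 H
  atom 8: C, bond orders sum to 3 (valence 4) → 1 H
  atom 9: C, bond orders sum to 3 (valence 4) → 1 H
  atom 10: C, bond orders sum to 4 (valence 4) → 0 H
  atom 11: O, bond orders sum to 1 (valence 2) → 1 H
Total hydrogens: 7.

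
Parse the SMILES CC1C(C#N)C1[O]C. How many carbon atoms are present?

Count every carbon token in the SMILES (each C, including those in ring-closure positions and inside branches).
Carbon count: 6.

6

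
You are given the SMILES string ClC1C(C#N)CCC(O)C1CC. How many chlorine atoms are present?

1

Scan the SMILES for Cl atoms (remember two-letter symbols like Cl and Br are single atoms).
Chlorine count: 1.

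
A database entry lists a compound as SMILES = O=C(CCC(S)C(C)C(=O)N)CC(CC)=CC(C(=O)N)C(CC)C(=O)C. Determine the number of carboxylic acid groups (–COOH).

0

Scan the SMILES for the carboxylic acid motif — none present.
Groups that are present: 1 alkene, 2 amide, 2 ketone, 1 thiol.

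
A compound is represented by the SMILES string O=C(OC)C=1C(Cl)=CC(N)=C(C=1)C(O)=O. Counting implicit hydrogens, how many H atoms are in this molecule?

Walk through each heavy atom and fill implicit hydrogens from standard valence (C 4, N 3, O 2, S 2, halogen 1):
  atom 1: O, bond orders sum to 2 (valence 2) → 0 H
  atom 2: C, bond orders sum to 4 (valence 4) → 0 H
  atom 3: O, bond orders sum to 2 (valence 2) → 0 H
  atom 4: C, bond orders sum to 1 (valence 4) → 3 H
  atom 5: C, bond orders sum to 4 (valence 4) → 0 H
  atom 6: C, bond orders sum to 4 (valence 4) → 0 H
  atom 7: Cl (halogen, monovalent) → 0 H
  atom 8: C, bond orders sum to 3 (valence 4) → 1 H
  atom 9: C, bond orders sum to 4 (valence 4) → 0 H
  atom 10: N, bond orders sum to 1 (valence 3) → 2 H
  atom 11: C, bond orders sum to 4 (valence 4) → 0 H
  atom 12: C, bond orders sum to 3 (valence 4) → 1 H
  atom 13: C, bond orders sum to 4 (valence 4) → 0 H
  atom 14: O, bond orders sum to 1 (valence 2) → 1 H
  atom 15: O, bond orders sum to 2 (valence 2) → 0 H
Total hydrogens: 8.

8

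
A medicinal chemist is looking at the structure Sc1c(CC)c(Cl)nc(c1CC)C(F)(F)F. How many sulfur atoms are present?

1

Scan the SMILES for S atoms (remember two-letter symbols like Cl and Br are single atoms).
Sulfur count: 1.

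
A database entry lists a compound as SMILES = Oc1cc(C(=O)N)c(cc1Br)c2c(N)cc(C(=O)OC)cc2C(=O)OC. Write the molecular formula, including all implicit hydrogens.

C17H15BrN2O6

Walk through each heavy atom and fill implicit hydrogens from standard valence (C 4, N 3, O 2, S 2, halogen 1); for lowercase aromatic atoms, an aromatic c carries 1 H when it has two neighbours and 0 H with three, and aromatic n carries 0 H:
  atom 1: O, bond orders sum to 1 (valence 2) → 1 H
  atom 2: aromatic c, 3 neighbours → 0 H
  atom 3: aromatic c, 2 neighbours → 1 H
  atom 4: aromatic c, 3 neighbours → 0 H
  atom 5: C, bond orders sum to 4 (valence 4) → 0 H
  atom 6: O, bond orders sum to 2 (valence 2) → 0 H
  atom 7: N, bond orders sum to 1 (valence 3) → 2 H
  atom 8: aromatic c, 3 neighbours → 0 H
  atom 9: aromatic c, 2 neighbours → 1 H
  atom 10: aromatic c, 3 neighbours → 0 H
  atom 11: Br (halogen, monovalent) → 0 H
  atom 12: aromatic c, 3 neighbours → 0 H
  atom 13: aromatic c, 3 neighbours → 0 H
  atom 14: N, bond orders sum to 1 (valence 3) → 2 H
  atom 15: aromatic c, 2 neighbours → 1 H
  atom 16: aromatic c, 3 neighbours → 0 H
  atom 17: C, bond orders sum to 4 (valence 4) → 0 H
  atom 18: O, bond orders sum to 2 (valence 2) → 0 H
  atom 19: O, bond orders sum to 2 (valence 2) → 0 H
  atom 20: C, bond orders sum to 1 (valence 4) → 3 H
  atom 21: aromatic c, 2 neighbours → 1 H
  atom 22: aromatic c, 3 neighbours → 0 H
  atom 23: C, bond orders sum to 4 (valence 4) → 0 H
  atom 24: O, bond orders sum to 2 (valence 2) → 0 H
  atom 25: O, bond orders sum to 2 (valence 2) → 0 H
  atom 26: C, bond orders sum to 1 (valence 4) → 3 H
Totals → C:17, H:15, Br:1, N:2, O:6.
In Hill order: C17H15BrN2O6.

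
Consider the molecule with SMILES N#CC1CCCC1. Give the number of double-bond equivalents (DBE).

3

Degree of unsaturation = (number of rings) + (number of π bonds).
Ring closures in the SMILES: 1.
π bonds: 1 triple bond (each 2 DoU) → 2 DoU from unsaturation.
Total DoU = 1 + 2 = 3.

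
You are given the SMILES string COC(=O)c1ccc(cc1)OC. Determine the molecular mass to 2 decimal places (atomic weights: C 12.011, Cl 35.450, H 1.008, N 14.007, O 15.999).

First, the molecular formula is C9H10O3 (counting implicit H from valence).
  C: 9 × 12.011 = 108.099
  H: 10 × 1.008 = 10.080
  O: 3 × 15.999 = 47.997
Sum: 9×12.011 + 10×1.008 + 3×15.999 = 166.176 → 166.18 g/mol.

166.18 g/mol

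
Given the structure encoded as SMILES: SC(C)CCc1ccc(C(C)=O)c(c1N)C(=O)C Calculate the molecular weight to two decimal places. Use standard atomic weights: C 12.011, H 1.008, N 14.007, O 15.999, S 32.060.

265.37 g/mol

First, the molecular formula is C14H19NO2S (counting implicit H from valence).
  C: 14 × 12.011 = 168.154
  H: 19 × 1.008 = 19.152
  N: 1 × 14.007 = 14.007
  O: 2 × 15.999 = 31.998
  S: 1 × 32.060 = 32.060
Sum: 14×12.011 + 19×1.008 + 1×14.007 + 2×15.999 + 1×32.060 = 265.371 → 265.37 g/mol.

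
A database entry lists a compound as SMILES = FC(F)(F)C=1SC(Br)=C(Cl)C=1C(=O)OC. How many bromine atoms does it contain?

Scan the SMILES for Br atoms (remember two-letter symbols like Cl and Br are single atoms).
Bromine count: 1.

1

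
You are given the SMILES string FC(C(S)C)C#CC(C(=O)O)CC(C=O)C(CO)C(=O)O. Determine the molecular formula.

Walk through each heavy atom and fill implicit hydrogens from standard valence (C 4, N 3, O 2, S 2, halogen 1):
  atom 1: F (halogen, monovalent) → 0 H
  atom 2: C, bond orders sum to 3 (valence 4) → 1 H
  atom 3: C, bond orders sum to 3 (valence 4) → 1 H
  atom 4: S, bond orders sum to 1 (valence 2) → 1 H
  atom 5: C, bond orders sum to 1 (valence 4) → 3 H
  atom 6: C, bond orders sum to 4 (valence 4) → 0 H
  atom 7: C, bond orders sum to 4 (valence 4) → 0 H
  atom 8: C, bond orders sum to 3 (valence 4) → 1 H
  atom 9: C, bond orders sum to 4 (valence 4) → 0 H
  atom 10: O, bond orders sum to 2 (valence 2) → 0 H
  atom 11: O, bond orders sum to 1 (valence 2) → 1 H
  atom 12: C, bond orders sum to 2 (valence 4) → 2 H
  atom 13: C, bond orders sum to 3 (valence 4) → 1 H
  atom 14: C, bond orders sum to 3 (valence 4) → 1 H
  atom 15: O, bond orders sum to 2 (valence 2) → 0 H
  atom 16: C, bond orders sum to 3 (valence 4) → 1 H
  atom 17: C, bond orders sum to 2 (valence 4) → 2 H
  atom 18: O, bond orders sum to 1 (valence 2) → 1 H
  atom 19: C, bond orders sum to 4 (valence 4) → 0 H
  atom 20: O, bond orders sum to 2 (valence 2) → 0 H
  atom 21: O, bond orders sum to 1 (valence 2) → 1 H
Totals → C:13, H:17, F:1, O:6, S:1.
In Hill order: C13H17FO6S.

C13H17FO6S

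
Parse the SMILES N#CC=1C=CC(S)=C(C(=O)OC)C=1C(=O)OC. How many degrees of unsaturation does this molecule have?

Molecular formula: C11H9NO4S.
DoU = (2C + 2 + N − H − X) / 2, where X is the halogen count and O/S are ignored.
    = (2·11 + 2 + 1 − 9 − 0) / 2 = 16 / 2 = 8.

8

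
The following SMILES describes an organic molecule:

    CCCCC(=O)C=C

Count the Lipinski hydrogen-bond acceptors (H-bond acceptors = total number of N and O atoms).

1

N atoms: 0; O atoms: 1.
Lipinski HBA = 0 + 1 = 1.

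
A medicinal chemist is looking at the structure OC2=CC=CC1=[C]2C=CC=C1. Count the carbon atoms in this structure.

10

Count every carbon token in the SMILES (each C, including those in ring-closure positions and inside branches).
Carbon count: 10.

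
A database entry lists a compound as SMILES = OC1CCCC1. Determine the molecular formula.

Walk through each heavy atom and fill implicit hydrogens from standard valence (C 4, N 3, O 2, S 2, halogen 1):
  atom 1: O, bond orders sum to 1 (valence 2) → 1 H
  atom 2: C, bond orders sum to 3 (valence 4) → 1 H
  atom 3: C, bond orders sum to 2 (valence 4) → 2 H
  atom 4: C, bond orders sum to 2 (valence 4) → 2 H
  atom 5: C, bond orders sum to 2 (valence 4) → 2 H
  atom 6: C, bond orders sum to 2 (valence 4) → 2 H
Totals → C:5, H:10, O:1.

C5H10O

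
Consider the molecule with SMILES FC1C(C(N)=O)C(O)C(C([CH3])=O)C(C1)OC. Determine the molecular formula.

C10H16FNO4

Walk through each heavy atom and fill implicit hydrogens from standard valence (C 4, N 3, O 2, S 2, halogen 1):
  atom 1: F (halogen, monovalent) → 0 H
  atom 2: C, bond orders sum to 3 (valence 4) → 1 H
  atom 3: C, bond orders sum to 3 (valence 4) → 1 H
  atom 4: C, bond orders sum to 4 (valence 4) → 0 H
  atom 5: N, bond orders sum to 1 (valence 3) → 2 H
  atom 6: O, bond orders sum to 2 (valence 2) → 0 H
  atom 7: C, bond orders sum to 3 (valence 4) → 1 H
  atom 8: O, bond orders sum to 1 (valence 2) → 1 H
  atom 9: C, bond orders sum to 3 (valence 4) → 1 H
  atom 10: C, bond orders sum to 4 (valence 4) → 0 H
  atom 11: C with explicit H count 3
  atom 12: O, bond orders sum to 2 (valence 2) → 0 H
  atom 13: C, bond orders sum to 3 (valence 4) → 1 H
  atom 14: C, bond orders sum to 2 (valence 4) → 2 H
  atom 15: O, bond orders sum to 2 (valence 2) → 0 H
  atom 16: C, bond orders sum to 1 (valence 4) → 3 H
Totals → C:10, H:16, F:1, N:1, O:4.
In Hill order: C10H16FNO4.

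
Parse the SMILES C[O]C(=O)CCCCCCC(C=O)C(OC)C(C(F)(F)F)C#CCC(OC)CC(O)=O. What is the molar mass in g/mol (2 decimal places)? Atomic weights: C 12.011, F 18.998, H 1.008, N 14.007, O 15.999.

First, the molecular formula is C21H31F3O7 (counting implicit H from valence).
  C: 21 × 12.011 = 252.231
  F: 3 × 18.998 = 56.994
  H: 31 × 1.008 = 31.248
  O: 7 × 15.999 = 111.993
Sum: 21×12.011 + 3×18.998 + 31×1.008 + 7×15.999 = 452.466 → 452.47 g/mol.

452.47 g/mol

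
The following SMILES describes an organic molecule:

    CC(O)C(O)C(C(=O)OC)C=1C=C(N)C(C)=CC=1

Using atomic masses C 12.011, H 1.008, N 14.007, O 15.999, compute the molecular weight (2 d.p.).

First, the molecular formula is C13H19NO4 (counting implicit H from valence).
  C: 13 × 12.011 = 156.143
  H: 19 × 1.008 = 19.152
  N: 1 × 14.007 = 14.007
  O: 4 × 15.999 = 63.996
Sum: 13×12.011 + 19×1.008 + 1×14.007 + 4×15.999 = 253.298 → 253.30 g/mol.

253.30 g/mol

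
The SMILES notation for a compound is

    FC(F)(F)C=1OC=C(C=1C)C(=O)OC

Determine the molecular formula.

C8H7F3O3

Walk through each heavy atom and fill implicit hydrogens from standard valence (C 4, N 3, O 2, S 2, halogen 1):
  atom 1: F (halogen, monovalent) → 0 H
  atom 2: C, bond orders sum to 4 (valence 4) → 0 H
  atom 3: F (halogen, monovalent) → 0 H
  atom 4: F (halogen, monovalent) → 0 H
  atom 5: C, bond orders sum to 4 (valence 4) → 0 H
  atom 6: O, bond orders sum to 2 (valence 2) → 0 H
  atom 7: C, bond orders sum to 3 (valence 4) → 1 H
  atom 8: C, bond orders sum to 4 (valence 4) → 0 H
  atom 9: C, bond orders sum to 4 (valence 4) → 0 H
  atom 10: C, bond orders sum to 1 (valence 4) → 3 H
  atom 11: C, bond orders sum to 4 (valence 4) → 0 H
  atom 12: O, bond orders sum to 2 (valence 2) → 0 H
  atom 13: O, bond orders sum to 2 (valence 2) → 0 H
  atom 14: C, bond orders sum to 1 (valence 4) → 3 H
Totals → C:8, H:7, F:3, O:3.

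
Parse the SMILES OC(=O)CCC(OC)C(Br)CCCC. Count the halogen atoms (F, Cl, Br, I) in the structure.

1

Halogen atoms appear at heavy-atom position 10 (1×Br).
Other groups present: 1 carboxylic acid, 1 ether.
Halogen count: 1.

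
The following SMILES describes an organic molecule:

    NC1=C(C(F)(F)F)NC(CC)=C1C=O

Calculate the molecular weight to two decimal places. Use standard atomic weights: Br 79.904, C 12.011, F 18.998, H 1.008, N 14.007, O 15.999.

206.17 g/mol

First, the molecular formula is C8H9F3N2O (counting implicit H from valence).
  C: 8 × 12.011 = 96.088
  F: 3 × 18.998 = 56.994
  H: 9 × 1.008 = 9.072
  N: 2 × 14.007 = 28.014
  O: 1 × 15.999 = 15.999
Sum: 8×12.011 + 3×18.998 + 9×1.008 + 2×14.007 + 1×15.999 = 206.167 → 206.17 g/mol.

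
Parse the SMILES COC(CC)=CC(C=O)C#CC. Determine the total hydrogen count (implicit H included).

14

Walk through each heavy atom and fill implicit hydrogens from standard valence (C 4, N 3, O 2, S 2, halogen 1):
  atom 1: C, bond orders sum to 1 (valence 4) → 3 H
  atom 2: O, bond orders sum to 2 (valence 2) → 0 H
  atom 3: C, bond orders sum to 4 (valence 4) → 0 H
  atom 4: C, bond orders sum to 2 (valence 4) → 2 H
  atom 5: C, bond orders sum to 1 (valence 4) → 3 H
  atom 6: C, bond orders sum to 3 (valence 4) → 1 H
  atom 7: C, bond orders sum to 3 (valence 4) → 1 H
  atom 8: C, bond orders sum to 3 (valence 4) → 1 H
  atom 9: O, bond orders sum to 2 (valence 2) → 0 H
  atom 10: C, bond orders sum to 4 (valence 4) → 0 H
  atom 11: C, bond orders sum to 4 (valence 4) → 0 H
  atom 12: C, bond orders sum to 1 (valence 4) → 3 H
Total hydrogens: 14.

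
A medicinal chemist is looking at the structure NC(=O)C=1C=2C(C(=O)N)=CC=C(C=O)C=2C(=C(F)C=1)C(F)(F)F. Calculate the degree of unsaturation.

Molecular formula: C14H8F4N2O3.
DoU = (2C + 2 + N − H − X) / 2, where X is the halogen count and O/S are ignored.
    = (2·14 + 2 + 2 − 8 − 4) / 2 = 20 / 2 = 10.

10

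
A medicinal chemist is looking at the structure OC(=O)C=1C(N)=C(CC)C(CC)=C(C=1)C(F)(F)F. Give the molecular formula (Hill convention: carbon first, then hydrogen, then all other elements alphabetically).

Walk through each heavy atom and fill implicit hydrogens from standard valence (C 4, N 3, O 2, S 2, halogen 1):
  atom 1: O, bond orders sum to 1 (valence 2) → 1 H
  atom 2: C, bond orders sum to 4 (valence 4) → 0 H
  atom 3: O, bond orders sum to 2 (valence 2) → 0 H
  atom 4: C, bond orders sum to 4 (valence 4) → 0 H
  atom 5: C, bond orders sum to 4 (valence 4) → 0 H
  atom 6: N, bond orders sum to 1 (valence 3) → 2 H
  atom 7: C, bond orders sum to 4 (valence 4) → 0 H
  atom 8: C, bond orders sum to 2 (valence 4) → 2 H
  atom 9: C, bond orders sum to 1 (valence 4) → 3 H
  atom 10: C, bond orders sum to 4 (valence 4) → 0 H
  atom 11: C, bond orders sum to 2 (valence 4) → 2 H
  atom 12: C, bond orders sum to 1 (valence 4) → 3 H
  atom 13: C, bond orders sum to 4 (valence 4) → 0 H
  atom 14: C, bond orders sum to 3 (valence 4) → 1 H
  atom 15: C, bond orders sum to 4 (valence 4) → 0 H
  atom 16: F (halogen, monovalent) → 0 H
  atom 17: F (halogen, monovalent) → 0 H
  atom 18: F (halogen, monovalent) → 0 H
Totals → C:12, H:14, F:3, N:1, O:2.
In Hill order: C12H14F3NO2.

C12H14F3NO2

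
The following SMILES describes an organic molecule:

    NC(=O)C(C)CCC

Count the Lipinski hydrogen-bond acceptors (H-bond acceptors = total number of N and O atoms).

N atoms: 1; O atoms: 1.
Lipinski HBA = 1 + 1 = 2.

2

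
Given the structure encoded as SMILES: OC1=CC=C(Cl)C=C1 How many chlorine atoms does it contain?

Scan the SMILES for Cl atoms (remember two-letter symbols like Cl and Br are single atoms).
Chlorine count: 1.

1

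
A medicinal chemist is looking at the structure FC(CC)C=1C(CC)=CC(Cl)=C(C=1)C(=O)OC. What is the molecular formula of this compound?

Walk through each heavy atom and fill implicit hydrogens from standard valence (C 4, N 3, O 2, S 2, halogen 1):
  atom 1: F (halogen, monovalent) → 0 H
  atom 2: C, bond orders sum to 3 (valence 4) → 1 H
  atom 3: C, bond orders sum to 2 (valence 4) → 2 H
  atom 4: C, bond orders sum to 1 (valence 4) → 3 H
  atom 5: C, bond orders sum to 4 (valence 4) → 0 H
  atom 6: C, bond orders sum to 4 (valence 4) → 0 H
  atom 7: C, bond orders sum to 2 (valence 4) → 2 H
  atom 8: C, bond orders sum to 1 (valence 4) → 3 H
  atom 9: C, bond orders sum to 3 (valence 4) → 1 H
  atom 10: C, bond orders sum to 4 (valence 4) → 0 H
  atom 11: Cl (halogen, monovalent) → 0 H
  atom 12: C, bond orders sum to 4 (valence 4) → 0 H
  atom 13: C, bond orders sum to 3 (valence 4) → 1 H
  atom 14: C, bond orders sum to 4 (valence 4) → 0 H
  atom 15: O, bond orders sum to 2 (valence 2) → 0 H
  atom 16: O, bond orders sum to 2 (valence 2) → 0 H
  atom 17: C, bond orders sum to 1 (valence 4) → 3 H
Totals → C:13, H:16, Cl:1, F:1, O:2.
In Hill order: C13H16ClFO2.

C13H16ClFO2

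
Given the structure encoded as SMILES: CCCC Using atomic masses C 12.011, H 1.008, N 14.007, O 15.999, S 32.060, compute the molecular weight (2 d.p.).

First, the molecular formula is C4H10 (counting implicit H from valence).
  C: 4 × 12.011 = 48.044
  H: 10 × 1.008 = 10.080
Sum: 4×12.011 + 10×1.008 = 58.124 → 58.12 g/mol.

58.12 g/mol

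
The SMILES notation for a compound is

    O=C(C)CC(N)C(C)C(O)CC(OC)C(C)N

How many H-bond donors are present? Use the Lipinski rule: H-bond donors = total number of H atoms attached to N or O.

Donors: find every N or O and count the H atoms it carries.
  atom 1 (O): bond orders sum to 2 → 0 H
  atom 6 (N): bond orders sum to 1 → 2 H
  atom 10 (O): bond orders sum to 1 → 1 H
  atom 13 (O): bond orders sum to 2 → 0 H
  atom 17 (N): bond orders sum to 1 → 2 H
Lipinski HBD = 5.

5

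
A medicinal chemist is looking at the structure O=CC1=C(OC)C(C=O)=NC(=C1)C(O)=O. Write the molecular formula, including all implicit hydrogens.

C9H7NO5

Walk through each heavy atom and fill implicit hydrogens from standard valence (C 4, N 3, O 2, S 2, halogen 1):
  atom 1: O, bond orders sum to 2 (valence 2) → 0 H
  atom 2: C, bond orders sum to 3 (valence 4) → 1 H
  atom 3: C, bond orders sum to 4 (valence 4) → 0 H
  atom 4: C, bond orders sum to 4 (valence 4) → 0 H
  atom 5: O, bond orders sum to 2 (valence 2) → 0 H
  atom 6: C, bond orders sum to 1 (valence 4) → 3 H
  atom 7: C, bond orders sum to 4 (valence 4) → 0 H
  atom 8: C, bond orders sum to 3 (valence 4) → 1 H
  atom 9: O, bond orders sum to 2 (valence 2) → 0 H
  atom 10: N, bond orders sum to 3 (valence 3) → 0 H
  atom 11: C, bond orders sum to 4 (valence 4) → 0 H
  atom 12: C, bond orders sum to 3 (valence 4) → 1 H
  atom 13: C, bond orders sum to 4 (valence 4) → 0 H
  atom 14: O, bond orders sum to 1 (valence 2) → 1 H
  atom 15: O, bond orders sum to 2 (valence 2) → 0 H
Totals → C:9, H:7, N:1, O:5.
In Hill order: C9H7NO5.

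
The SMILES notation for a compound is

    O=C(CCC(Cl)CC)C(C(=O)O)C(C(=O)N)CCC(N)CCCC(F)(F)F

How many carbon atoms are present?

17

Count every carbon token in the SMILES (each C, including those in ring-closure positions and inside branches).
Carbon count: 17.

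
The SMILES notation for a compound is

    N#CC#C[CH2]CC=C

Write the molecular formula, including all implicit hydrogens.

C7H7N

Walk through each heavy atom and fill implicit hydrogens from standard valence (C 4, N 3, O 2, S 2, halogen 1):
  atom 1: N, bond orders sum to 3 (valence 3) → 0 H
  atom 2: C, bond orders sum to 4 (valence 4) → 0 H
  atom 3: C, bond orders sum to 4 (valence 4) → 0 H
  atom 4: C, bond orders sum to 4 (valence 4) → 0 H
  atom 5: C with explicit H count 2
  atom 6: C, bond orders sum to 2 (valence 4) → 2 H
  atom 7: C, bond orders sum to 3 (valence 4) → 1 H
  atom 8: C, bond orders sum to 2 (valence 4) → 2 H
Totals → C:7, H:7, N:1.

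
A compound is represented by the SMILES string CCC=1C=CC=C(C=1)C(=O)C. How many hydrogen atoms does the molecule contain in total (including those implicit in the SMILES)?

Walk through each heavy atom and fill implicit hydrogens from standard valence (C 4, N 3, O 2, S 2, halogen 1):
  atom 1: C, bond orders sum to 1 (valence 4) → 3 H
  atom 2: C, bond orders sum to 2 (valence 4) → 2 H
  atom 3: C, bond orders sum to 4 (valence 4) → 0 H
  atom 4: C, bond orders sum to 3 (valence 4) → 1 H
  atom 5: C, bond orders sum to 3 (valence 4) → 1 H
  atom 6: C, bond orders sum to 3 (valence 4) → 1 H
  atom 7: C, bond orders sum to 4 (valence 4) → 0 H
  atom 8: C, bond orders sum to 3 (valence 4) → 1 H
  atom 9: C, bond orders sum to 4 (valence 4) → 0 H
  atom 10: O, bond orders sum to 2 (valence 2) → 0 H
  atom 11: C, bond orders sum to 1 (valence 4) → 3 H
Total hydrogens: 12.

12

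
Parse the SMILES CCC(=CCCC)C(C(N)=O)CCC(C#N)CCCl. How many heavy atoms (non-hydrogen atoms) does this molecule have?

Every atom symbol written in the SMILES (organic subset) is one heavy atom; implicit H are not written.
Heavy atoms by element → C:15, Cl:1, N:2, O:1.
Total: 19.

19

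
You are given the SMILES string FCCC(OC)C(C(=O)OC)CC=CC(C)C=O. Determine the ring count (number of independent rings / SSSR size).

In SMILES, each pair of matching ring-closure digits denotes one ring-closing bond; the number of such bonds equals the number of independent rings.
Ring-closure bonds here: 0.

0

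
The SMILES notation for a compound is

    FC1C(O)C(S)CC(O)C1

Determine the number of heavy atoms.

10

Every atom symbol written in the SMILES (organic subset) is one heavy atom; implicit H are not written.
Heavy atoms by element → C:6, F:1, O:2, S:1.
Total: 10.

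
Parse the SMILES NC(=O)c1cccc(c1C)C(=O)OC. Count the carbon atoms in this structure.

10

Count every carbon token in the SMILES (each C, including those in ring-closure positions and inside branches).
Carbon count: 10.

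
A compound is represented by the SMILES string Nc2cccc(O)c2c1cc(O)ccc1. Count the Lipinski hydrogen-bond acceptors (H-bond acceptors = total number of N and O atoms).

N atoms: 1; O atoms: 2.
Lipinski HBA = 1 + 2 = 3.

3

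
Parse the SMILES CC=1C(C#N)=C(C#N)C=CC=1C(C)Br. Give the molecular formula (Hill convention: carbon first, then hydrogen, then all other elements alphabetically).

C11H9BrN2

Walk through each heavy atom and fill implicit hydrogens from standard valence (C 4, N 3, O 2, S 2, halogen 1):
  atom 1: C, bond orders sum to 1 (valence 4) → 3 H
  atom 2: C, bond orders sum to 4 (valence 4) → 0 H
  atom 3: C, bond orders sum to 4 (valence 4) → 0 H
  atom 4: C, bond orders sum to 4 (valence 4) → 0 H
  atom 5: N, bond orders sum to 3 (valence 3) → 0 H
  atom 6: C, bond orders sum to 4 (valence 4) → 0 H
  atom 7: C, bond orders sum to 4 (valence 4) → 0 H
  atom 8: N, bond orders sum to 3 (valence 3) → 0 H
  atom 9: C, bond orders sum to 3 (valence 4) → 1 H
  atom 10: C, bond orders sum to 3 (valence 4) → 1 H
  atom 11: C, bond orders sum to 4 (valence 4) → 0 H
  atom 12: C, bond orders sum to 3 (valence 4) → 1 H
  atom 13: C, bond orders sum to 1 (valence 4) → 3 H
  atom 14: Br (halogen, monovalent) → 0 H
Totals → C:11, H:9, Br:1, N:2.
In Hill order: C11H9BrN2.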